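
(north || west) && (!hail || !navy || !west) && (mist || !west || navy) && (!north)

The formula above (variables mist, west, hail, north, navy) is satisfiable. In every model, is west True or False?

True

Suppose west = false.
The clause (north) is unit, so north = true.
Now (!north) is unsatisfied and unit — conflict.
So every satisfying assignment has west = True.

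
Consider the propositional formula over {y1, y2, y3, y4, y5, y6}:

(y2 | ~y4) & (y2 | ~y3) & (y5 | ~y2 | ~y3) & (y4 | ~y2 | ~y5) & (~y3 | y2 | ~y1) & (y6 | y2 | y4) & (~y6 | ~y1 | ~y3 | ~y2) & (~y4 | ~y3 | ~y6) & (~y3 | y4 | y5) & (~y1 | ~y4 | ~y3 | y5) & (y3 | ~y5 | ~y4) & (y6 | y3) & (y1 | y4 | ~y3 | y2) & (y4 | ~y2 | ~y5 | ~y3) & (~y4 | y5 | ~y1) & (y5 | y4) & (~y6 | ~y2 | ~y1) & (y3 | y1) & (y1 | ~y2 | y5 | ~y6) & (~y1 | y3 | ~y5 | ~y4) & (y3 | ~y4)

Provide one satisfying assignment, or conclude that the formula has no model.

Try y2 = 0.
From the singleton clause (~y4), y4 = 0.
From the singleton clause (~y3), y3 = 0.
From the singleton clause (y6), y6 = 1.
From the singleton clause (y5), y5 = 1.
From the singleton clause (y1), y1 = 1.
All clauses are satisfied.

y1: 1, y2: 0, y3: 0, y4: 0, y5: 1, y6: 1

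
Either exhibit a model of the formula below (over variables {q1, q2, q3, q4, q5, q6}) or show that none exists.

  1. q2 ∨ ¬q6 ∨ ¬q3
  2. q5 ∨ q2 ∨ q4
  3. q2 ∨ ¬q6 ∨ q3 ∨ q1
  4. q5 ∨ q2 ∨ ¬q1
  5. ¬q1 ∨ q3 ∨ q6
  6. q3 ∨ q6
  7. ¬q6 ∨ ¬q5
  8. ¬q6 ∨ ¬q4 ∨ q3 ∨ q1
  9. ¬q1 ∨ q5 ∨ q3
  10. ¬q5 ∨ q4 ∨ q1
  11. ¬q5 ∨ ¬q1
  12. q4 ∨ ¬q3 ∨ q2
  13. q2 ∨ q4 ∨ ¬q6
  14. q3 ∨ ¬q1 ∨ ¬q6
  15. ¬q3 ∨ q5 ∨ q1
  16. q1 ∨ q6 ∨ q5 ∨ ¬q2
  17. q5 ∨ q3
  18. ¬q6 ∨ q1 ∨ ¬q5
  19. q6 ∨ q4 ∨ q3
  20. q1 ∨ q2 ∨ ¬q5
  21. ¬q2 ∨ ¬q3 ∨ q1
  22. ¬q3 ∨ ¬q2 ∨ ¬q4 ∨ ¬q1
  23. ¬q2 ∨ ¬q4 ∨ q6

q1: True, q2: True, q3: True, q4: False, q5: False, q6: True

Suppose q3 = True.
Suppose q2 = True.
The clause (q1) is unit, so q1 = True.
The clause (¬q5) is unit, so q5 = False.
The clause (¬q4) is unit, so q4 = False.
All clauses hold; q6 can take either value.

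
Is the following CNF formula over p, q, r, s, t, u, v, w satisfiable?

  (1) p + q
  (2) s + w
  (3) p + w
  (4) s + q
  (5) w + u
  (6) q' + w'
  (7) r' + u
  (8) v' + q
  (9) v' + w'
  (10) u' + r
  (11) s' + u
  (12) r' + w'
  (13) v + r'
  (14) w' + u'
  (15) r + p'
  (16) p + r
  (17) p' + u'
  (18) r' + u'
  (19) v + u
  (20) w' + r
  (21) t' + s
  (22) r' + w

Try p = 1.
(r) alone gives r = 1.
(u) alone gives u = 1.
Now (u') is unsatisfied and unit — conflict.
Undo p and try p = 0.
(q) alone gives q = 1.
(w) alone gives w = 1.
Now (w') is unsatisfied and unit — conflict.
Both values of p lead to a conflict.
No assignment satisfies every clause.

No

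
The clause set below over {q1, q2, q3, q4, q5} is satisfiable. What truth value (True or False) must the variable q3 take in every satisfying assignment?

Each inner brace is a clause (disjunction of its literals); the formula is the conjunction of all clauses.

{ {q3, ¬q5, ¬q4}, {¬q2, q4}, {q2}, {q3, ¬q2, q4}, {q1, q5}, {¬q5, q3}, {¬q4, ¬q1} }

Suppose q3 = False.
From the singleton clause (q2), q2 = True.
From the singleton clause (q4), q4 = True.
From the singleton clause (¬q5), q5 = False.
From the singleton clause (q1), q1 = True.
Now (¬q1) is unsatisfied and unit — conflict.
So every satisfying assignment has q3 = True.

True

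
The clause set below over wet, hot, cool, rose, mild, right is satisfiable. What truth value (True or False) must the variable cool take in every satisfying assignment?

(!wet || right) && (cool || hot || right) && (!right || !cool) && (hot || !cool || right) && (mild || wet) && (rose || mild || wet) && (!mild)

Suppose cool = true.
Unit clause (!right) forces right = false.
Unit clause (!wet) forces wet = false.
Unit clause (hot) forces hot = true.
Unit clause (mild) forces mild = true.
That conflicts with the unit clause (!mild).
So every satisfying assignment has cool = False.

False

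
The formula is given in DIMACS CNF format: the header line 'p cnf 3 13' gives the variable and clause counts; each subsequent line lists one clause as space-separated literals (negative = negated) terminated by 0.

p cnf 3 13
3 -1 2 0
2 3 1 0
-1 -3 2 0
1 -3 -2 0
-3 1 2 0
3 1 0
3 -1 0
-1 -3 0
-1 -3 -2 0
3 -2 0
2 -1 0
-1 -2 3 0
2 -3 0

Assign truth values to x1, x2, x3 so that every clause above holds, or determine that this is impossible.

Try x3 = True.
Unit clause (¬x1) forces x1 = False.
Unit clause (¬x2) forces x2 = False.
That conflicts with the unit clause (x2).
So x3 must be the other value — set x3 = False.
Unit clause (x1) forces x1 = True.
That conflicts with the unit clause (¬x1).
Either choice for x3 ends in contradiction.

UNSATISFIABLE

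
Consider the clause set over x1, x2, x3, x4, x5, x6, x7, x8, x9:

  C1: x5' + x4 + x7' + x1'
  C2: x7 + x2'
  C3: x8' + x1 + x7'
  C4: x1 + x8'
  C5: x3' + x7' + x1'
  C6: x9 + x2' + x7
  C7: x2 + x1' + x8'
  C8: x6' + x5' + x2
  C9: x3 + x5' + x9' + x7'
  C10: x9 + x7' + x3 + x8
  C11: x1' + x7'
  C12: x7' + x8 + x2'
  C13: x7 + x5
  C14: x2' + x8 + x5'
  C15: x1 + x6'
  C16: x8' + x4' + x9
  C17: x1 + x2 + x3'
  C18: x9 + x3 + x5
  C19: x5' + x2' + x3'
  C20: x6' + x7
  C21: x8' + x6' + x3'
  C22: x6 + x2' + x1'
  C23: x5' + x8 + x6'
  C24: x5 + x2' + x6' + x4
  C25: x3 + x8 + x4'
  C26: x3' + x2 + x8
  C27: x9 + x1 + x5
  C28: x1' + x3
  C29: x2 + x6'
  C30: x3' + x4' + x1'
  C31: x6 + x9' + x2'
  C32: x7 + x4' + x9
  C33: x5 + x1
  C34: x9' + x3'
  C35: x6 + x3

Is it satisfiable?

Unsatisfiable

Branch on x7: set x7 = 1.
(x1') alone gives x1 = 0.
(x8') alone gives x8 = 0.
(x2') alone gives x2 = 0.
(x6') alone gives x6 = 0.
(x3') alone gives x3 = 0.
Now (x3) is unsatisfied and unit — conflict.
Backtrack on x7: now try x7 = 0.
(x2') alone gives x2 = 0.
(x5) alone gives x5 = 1.
(x6') alone gives x6 = 0.
(x3) alone gives x3 = 1.
(x1) alone gives x1 = 1.
(x8') alone gives x8 = 0.
Now (x8) is unsatisfied and unit — conflict.
Neither x7 = 1 nor x7 = 0 works.
No assignment satisfies every clause.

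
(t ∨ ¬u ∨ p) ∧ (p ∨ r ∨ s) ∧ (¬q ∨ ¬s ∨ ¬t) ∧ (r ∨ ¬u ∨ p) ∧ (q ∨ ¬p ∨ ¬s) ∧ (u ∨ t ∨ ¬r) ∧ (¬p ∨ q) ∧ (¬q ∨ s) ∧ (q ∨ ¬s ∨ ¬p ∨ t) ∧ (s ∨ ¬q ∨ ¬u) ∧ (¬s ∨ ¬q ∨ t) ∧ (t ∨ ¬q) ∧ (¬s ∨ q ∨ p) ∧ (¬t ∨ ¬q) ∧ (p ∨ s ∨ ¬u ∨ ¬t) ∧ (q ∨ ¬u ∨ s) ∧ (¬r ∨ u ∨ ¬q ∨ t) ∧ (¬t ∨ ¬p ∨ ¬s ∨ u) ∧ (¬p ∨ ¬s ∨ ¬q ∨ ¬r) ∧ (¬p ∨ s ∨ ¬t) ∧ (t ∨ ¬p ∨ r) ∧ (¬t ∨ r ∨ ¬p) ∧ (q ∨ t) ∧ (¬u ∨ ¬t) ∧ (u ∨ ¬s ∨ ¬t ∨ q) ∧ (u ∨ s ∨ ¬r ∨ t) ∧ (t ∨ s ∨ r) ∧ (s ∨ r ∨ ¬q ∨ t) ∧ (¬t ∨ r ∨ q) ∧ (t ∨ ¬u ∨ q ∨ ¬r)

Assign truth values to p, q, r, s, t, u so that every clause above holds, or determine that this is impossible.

p=False; q=False; r=True; s=False; t=True; u=False

Try p = False.
Try t = True.
Unit clause (¬q) forces q = False.
Unit clause (¬s) forces s = False.
Unit clause (r) forces r = True.
Unit clause (¬u) forces u = False.
All clauses are satisfied.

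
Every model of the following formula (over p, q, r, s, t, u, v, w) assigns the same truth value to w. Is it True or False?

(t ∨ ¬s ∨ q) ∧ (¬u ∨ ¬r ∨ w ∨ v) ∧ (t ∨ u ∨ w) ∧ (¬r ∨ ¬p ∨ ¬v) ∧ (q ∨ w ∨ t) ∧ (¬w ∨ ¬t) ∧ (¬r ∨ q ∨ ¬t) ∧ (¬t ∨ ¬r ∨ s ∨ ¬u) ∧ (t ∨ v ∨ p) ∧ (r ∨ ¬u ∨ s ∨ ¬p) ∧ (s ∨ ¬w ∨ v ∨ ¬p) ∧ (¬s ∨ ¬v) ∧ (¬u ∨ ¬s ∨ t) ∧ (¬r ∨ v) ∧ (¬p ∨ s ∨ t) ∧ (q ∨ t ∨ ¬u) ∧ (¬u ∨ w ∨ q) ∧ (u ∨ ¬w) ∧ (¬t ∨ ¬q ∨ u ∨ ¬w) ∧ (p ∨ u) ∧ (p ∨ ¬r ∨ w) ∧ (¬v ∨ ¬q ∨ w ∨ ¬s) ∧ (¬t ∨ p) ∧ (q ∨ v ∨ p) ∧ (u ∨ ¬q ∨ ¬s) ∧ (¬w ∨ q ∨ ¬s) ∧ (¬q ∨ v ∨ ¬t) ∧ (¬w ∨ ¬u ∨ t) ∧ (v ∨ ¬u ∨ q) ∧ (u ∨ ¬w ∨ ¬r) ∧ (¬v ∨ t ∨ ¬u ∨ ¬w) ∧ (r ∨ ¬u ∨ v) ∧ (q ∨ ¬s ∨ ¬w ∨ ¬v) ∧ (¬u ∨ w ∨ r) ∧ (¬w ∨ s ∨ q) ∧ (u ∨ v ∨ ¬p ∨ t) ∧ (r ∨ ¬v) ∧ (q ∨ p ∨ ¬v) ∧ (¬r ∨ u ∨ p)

Suppose w = True.
(¬t) alone gives t = False.
(u) alone gives u = True.
That conflicts with the unit clause (¬u).
So every satisfying assignment has w = False.

False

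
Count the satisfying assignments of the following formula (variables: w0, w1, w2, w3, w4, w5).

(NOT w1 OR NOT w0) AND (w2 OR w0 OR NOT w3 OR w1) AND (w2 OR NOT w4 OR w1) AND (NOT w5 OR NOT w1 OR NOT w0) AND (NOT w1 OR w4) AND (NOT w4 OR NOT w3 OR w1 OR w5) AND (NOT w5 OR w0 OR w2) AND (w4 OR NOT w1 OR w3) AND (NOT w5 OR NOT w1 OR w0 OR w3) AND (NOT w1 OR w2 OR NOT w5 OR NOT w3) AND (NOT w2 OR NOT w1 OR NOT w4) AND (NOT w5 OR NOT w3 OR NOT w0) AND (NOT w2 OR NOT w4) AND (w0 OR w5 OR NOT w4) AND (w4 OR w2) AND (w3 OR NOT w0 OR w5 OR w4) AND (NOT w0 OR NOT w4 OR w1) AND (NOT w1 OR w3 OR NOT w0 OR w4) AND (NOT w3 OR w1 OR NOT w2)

There are 2^6 = 64 truth assignments over (w0, w1, w2, w3, w4, w5).
Split on w0. With w0 = true, the clauses containing w0 are satisfied and NOT w0 drops from the rest; 1 of the 2^5 = 32 assignments to the other variables satisfy what remains.
With w0 = false, by the same count on the reduced clause set, 2 assignments work.
Total: 1 + 2 = 3.

3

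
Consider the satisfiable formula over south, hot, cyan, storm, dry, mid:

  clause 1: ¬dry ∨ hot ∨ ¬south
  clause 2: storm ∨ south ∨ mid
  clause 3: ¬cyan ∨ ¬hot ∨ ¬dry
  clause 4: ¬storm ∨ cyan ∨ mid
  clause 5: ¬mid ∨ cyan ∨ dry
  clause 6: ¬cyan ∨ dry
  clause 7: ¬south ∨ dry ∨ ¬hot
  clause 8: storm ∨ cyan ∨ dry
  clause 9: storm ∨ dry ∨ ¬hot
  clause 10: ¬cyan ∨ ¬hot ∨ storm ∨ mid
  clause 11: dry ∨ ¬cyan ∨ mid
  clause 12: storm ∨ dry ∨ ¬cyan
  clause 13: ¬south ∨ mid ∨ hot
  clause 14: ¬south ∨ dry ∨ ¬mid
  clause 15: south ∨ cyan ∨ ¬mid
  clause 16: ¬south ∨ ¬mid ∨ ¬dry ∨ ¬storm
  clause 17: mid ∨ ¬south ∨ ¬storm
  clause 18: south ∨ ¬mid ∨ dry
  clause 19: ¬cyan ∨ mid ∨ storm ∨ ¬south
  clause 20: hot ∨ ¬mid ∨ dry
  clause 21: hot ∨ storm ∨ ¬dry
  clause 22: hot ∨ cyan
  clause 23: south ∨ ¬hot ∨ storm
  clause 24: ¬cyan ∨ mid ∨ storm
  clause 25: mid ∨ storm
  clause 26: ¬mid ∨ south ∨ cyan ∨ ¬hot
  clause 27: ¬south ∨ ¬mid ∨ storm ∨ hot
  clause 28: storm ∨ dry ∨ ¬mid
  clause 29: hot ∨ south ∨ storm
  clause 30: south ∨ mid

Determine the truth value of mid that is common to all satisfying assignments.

Suppose mid = False.
From the singleton clause (storm), storm = True.
From the singleton clause (cyan), cyan = True.
From the singleton clause (dry), dry = True.
From the singleton clause (¬hot), hot = False.
From the singleton clause (¬south), south = False.
Now (south) is unsatisfied and unit — conflict.
So every satisfying assignment has mid = True.

True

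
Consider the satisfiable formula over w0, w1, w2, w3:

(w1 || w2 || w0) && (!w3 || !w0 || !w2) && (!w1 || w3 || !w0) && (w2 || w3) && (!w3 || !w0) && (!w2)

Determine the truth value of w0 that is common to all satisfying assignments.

False

Suppose w0 = true.
From the singleton clause (!w3), w3 = false.
From the singleton clause (!w1), w1 = false.
From the singleton clause (w2), w2 = true.
Now (!w2) is unsatisfied and unit — conflict.
So every satisfying assignment has w0 = False.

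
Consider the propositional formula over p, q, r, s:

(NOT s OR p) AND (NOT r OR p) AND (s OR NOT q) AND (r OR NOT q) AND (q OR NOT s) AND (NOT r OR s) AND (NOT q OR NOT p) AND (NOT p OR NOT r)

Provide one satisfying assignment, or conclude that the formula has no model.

Case s = false:
(NOT q) alone gives q = false.
(NOT r) alone gives r = false.
All clauses hold; p can take either value.

p ↦ false; q ↦ false; r ↦ false; s ↦ false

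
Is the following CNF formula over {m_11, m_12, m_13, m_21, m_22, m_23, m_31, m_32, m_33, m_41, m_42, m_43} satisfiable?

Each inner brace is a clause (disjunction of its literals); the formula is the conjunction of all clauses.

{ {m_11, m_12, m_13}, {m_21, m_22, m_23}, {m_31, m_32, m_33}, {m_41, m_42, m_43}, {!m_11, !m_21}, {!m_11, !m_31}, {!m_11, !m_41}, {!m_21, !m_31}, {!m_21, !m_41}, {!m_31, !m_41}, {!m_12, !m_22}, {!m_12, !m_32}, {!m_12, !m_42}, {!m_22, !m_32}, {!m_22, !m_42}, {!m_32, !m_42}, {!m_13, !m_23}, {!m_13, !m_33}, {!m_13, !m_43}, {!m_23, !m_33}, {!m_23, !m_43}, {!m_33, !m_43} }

Suppose m_11 = false.
Suppose m_12 = true.
From the singleton clause (!m_22), m_22 = false.
From the singleton clause (!m_32), m_32 = false.
From the singleton clause (!m_42), m_42 = false.
Suppose m_21 = true.
From the singleton clause (!m_31), m_31 = false.
From the singleton clause (m_33), m_33 = true.
From the singleton clause (!m_41), m_41 = false.
From the singleton clause (m_43), m_43 = true.
But (!m_43) is also a unit clause — contradiction.
So m_21 must be the other value — set m_21 = false.
From the singleton clause (m_23), m_23 = true.
From the singleton clause (!m_13), m_13 = false.
From the singleton clause (!m_33), m_33 = false.
From the singleton clause (m_31), m_31 = true.
From the singleton clause (!m_41), m_41 = false.
From the singleton clause (m_43), m_43 = true.
But (!m_43) is also a unit clause — contradiction.
Either choice for m_21 ends in contradiction.
So m_12 must be the other value — set m_12 = false.
From the singleton clause (m_13), m_13 = true.
From the singleton clause (!m_23), m_23 = false.
From the singleton clause (!m_33), m_33 = false.
From the singleton clause (!m_43), m_43 = false.
Suppose m_21 = true.
From the singleton clause (!m_31), m_31 = false.
From the singleton clause (m_32), m_32 = true.
From the singleton clause (!m_41), m_41 = false.
From the singleton clause (m_42), m_42 = true.
But (!m_42) is also a unit clause — contradiction.
So m_21 must be the other value — set m_21 = false.
From the singleton clause (m_22), m_22 = true.
From the singleton clause (!m_32), m_32 = false.
From the singleton clause (m_31), m_31 = true.
From the singleton clause (!m_41), m_41 = false.
From the singleton clause (m_42), m_42 = true.
But (!m_42) is also a unit clause — contradiction.
Either choice for m_21 ends in contradiction.
Either choice for m_12 ends in contradiction.
So m_11 must be the other value — set m_11 = true.
From the singleton clause (!m_21), m_21 = false.
From the singleton clause (!m_31), m_31 = false.
From the singleton clause (!m_41), m_41 = false.
Suppose m_22 = true.
From the singleton clause (!m_12), m_12 = false.
From the singleton clause (!m_32), m_32 = false.
From the singleton clause (m_33), m_33 = true.
From the singleton clause (!m_42), m_42 = false.
From the singleton clause (m_43), m_43 = true.
But (!m_43) is also a unit clause — contradiction.
So m_22 must be the other value — set m_22 = false.
From the singleton clause (m_23), m_23 = true.
From the singleton clause (!m_13), m_13 = false.
From the singleton clause (!m_33), m_33 = false.
From the singleton clause (m_32), m_32 = true.
From the singleton clause (!m_12), m_12 = false.
From the singleton clause (!m_42), m_42 = false.
From the singleton clause (m_43), m_43 = true.
But (!m_43) is also a unit clause — contradiction.
Either choice for m_22 ends in contradiction.
Either choice for m_11 ends in contradiction.
No assignment satisfies every clause.

No, unsatisfiable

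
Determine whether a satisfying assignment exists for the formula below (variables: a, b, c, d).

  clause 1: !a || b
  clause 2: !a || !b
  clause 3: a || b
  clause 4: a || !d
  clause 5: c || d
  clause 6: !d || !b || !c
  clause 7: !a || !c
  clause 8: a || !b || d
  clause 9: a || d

Try a = false.
From the singleton clause (b), b = true.
From the singleton clause (!d), d = false.
That conflicts with the unit clause (d).
Undo a and try a = true.
From the singleton clause (b), b = true.
That conflicts with the unit clause (!b).
Either choice for a ends in contradiction.
No assignment satisfies every clause.

Unsatisfiable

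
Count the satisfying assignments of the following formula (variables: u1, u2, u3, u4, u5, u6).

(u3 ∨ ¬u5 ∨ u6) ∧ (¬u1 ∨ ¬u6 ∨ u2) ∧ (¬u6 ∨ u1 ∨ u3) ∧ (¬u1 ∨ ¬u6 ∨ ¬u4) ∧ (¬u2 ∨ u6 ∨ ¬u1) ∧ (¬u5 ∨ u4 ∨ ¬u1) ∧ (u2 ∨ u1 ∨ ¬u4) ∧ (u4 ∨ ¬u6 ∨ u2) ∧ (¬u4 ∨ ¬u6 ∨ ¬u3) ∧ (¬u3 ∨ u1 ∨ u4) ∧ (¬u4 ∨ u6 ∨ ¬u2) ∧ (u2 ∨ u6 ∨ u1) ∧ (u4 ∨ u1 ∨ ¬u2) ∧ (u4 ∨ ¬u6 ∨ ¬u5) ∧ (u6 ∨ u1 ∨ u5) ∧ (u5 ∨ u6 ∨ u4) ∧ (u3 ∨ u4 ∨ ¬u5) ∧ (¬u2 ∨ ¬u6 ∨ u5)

There are 2^6 = 64 truth assignments over (u1, u2, u3, u4, u5, u6).
Split on u6. With u6 = True, the clauses containing u6 are satisfied and ¬u6 drops from the rest; 0 of the 2^5 = 32 assignments to the other variables satisfy what remains.
With u6 = False, by the same count on the reduced clause set, 3 assignments work.
(One model: u1=T, u2=F, u3=F, u4=T, u5=F, u6=F.)
Total: 0 + 3 = 3.

3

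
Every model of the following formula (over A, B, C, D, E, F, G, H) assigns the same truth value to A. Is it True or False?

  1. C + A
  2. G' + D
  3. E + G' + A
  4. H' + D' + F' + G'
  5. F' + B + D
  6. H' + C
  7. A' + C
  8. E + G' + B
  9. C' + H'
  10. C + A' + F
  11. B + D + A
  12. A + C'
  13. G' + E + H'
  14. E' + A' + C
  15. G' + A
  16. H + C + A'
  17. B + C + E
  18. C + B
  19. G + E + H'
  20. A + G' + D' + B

True

Suppose A = 0.
The clause (C) is unit, so C = 1.
That conflicts with the unit clause (C').
So every satisfying assignment has A = True.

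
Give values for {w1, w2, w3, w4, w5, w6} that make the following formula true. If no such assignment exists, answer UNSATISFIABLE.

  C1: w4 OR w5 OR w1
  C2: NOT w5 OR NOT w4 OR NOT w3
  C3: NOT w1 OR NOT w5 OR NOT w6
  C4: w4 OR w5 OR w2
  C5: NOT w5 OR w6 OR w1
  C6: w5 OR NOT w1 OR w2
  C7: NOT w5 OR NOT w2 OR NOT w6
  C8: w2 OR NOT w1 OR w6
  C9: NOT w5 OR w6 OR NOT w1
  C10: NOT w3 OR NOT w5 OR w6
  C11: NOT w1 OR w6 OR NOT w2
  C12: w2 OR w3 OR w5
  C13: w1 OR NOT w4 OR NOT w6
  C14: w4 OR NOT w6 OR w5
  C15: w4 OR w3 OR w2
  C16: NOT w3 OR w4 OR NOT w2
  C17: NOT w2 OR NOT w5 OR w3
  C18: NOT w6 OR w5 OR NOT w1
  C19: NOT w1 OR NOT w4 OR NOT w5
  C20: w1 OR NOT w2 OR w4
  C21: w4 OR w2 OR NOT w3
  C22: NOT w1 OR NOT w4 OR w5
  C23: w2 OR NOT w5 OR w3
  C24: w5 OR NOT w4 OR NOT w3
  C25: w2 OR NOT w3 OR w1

Try w4 = true.
Try w5 = false.
From the singleton clause (NOT w1), w1 = false.
From the singleton clause (NOT w6), w6 = false.
From the singleton clause (NOT w3), w3 = false.
From the singleton clause (w2), w2 = true.
This assignment satisfies each clause.

w1: false, w2: true, w3: false, w4: true, w5: false, w6: false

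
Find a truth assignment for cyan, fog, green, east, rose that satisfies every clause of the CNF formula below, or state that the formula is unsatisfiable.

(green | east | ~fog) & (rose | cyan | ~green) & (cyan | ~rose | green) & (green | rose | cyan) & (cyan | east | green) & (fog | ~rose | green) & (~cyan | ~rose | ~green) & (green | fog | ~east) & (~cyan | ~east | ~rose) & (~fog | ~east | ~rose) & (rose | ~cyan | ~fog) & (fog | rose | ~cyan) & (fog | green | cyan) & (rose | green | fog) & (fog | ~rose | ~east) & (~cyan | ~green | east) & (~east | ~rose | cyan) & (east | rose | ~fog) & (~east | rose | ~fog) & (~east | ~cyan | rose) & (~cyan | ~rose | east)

Case green = 1:
Case rose = 1:
Unit clause (~cyan) forces cyan = 0.
Unit clause (~east) forces east = 0.
No clause remains; fog is free.

cyan=0,  fog=0,  green=1,  east=0,  rose=1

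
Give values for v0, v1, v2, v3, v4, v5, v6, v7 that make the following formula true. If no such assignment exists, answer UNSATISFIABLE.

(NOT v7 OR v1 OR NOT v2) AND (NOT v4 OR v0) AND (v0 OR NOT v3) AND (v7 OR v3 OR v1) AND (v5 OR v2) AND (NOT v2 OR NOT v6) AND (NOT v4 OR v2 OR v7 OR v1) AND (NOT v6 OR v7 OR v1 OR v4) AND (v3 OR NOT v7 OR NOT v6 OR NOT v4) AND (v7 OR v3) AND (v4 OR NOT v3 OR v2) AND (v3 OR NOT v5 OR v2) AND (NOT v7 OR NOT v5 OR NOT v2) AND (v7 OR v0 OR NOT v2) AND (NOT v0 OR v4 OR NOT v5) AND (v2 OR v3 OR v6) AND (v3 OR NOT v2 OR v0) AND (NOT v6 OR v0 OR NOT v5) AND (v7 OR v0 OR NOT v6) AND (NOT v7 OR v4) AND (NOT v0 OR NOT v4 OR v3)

v0: true; v1: true; v2: true; v3: true; v4: true; v5: true; v6: false; v7: false

Try v4 = true.
(v0) alone gives v0 = true.
(v3) alone gives v3 = true.
Try v5 = true.
Try v2 = true.
(NOT v6) alone gives v6 = false.
(NOT v7) alone gives v7 = false.
No clause remains; v1 is free.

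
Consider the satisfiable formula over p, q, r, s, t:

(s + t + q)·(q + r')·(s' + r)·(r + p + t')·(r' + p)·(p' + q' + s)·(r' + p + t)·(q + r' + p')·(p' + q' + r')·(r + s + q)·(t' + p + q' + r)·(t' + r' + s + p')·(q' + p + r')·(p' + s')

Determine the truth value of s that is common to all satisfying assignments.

Suppose s = 1.
(r) alone gives r = 1.
(q) alone gives q = 1.
(p) alone gives p = 1.
That conflicts with the unit clause (p').
So every satisfying assignment has s = False.

False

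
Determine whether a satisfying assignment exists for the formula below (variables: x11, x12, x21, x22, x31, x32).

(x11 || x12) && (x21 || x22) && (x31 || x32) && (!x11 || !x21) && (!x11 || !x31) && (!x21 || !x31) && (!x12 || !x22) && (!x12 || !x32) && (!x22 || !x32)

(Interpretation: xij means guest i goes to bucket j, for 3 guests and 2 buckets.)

Case x11 = true:
(!x21) alone gives x21 = false.
(x22) alone gives x22 = true.
(!x31) alone gives x31 = false.
(x32) alone gives x32 = true.
That conflicts with the unit clause (!x32).
That branch fails; take x11 = false instead.
(x12) alone gives x12 = true.
(!x22) alone gives x22 = false.
(x21) alone gives x21 = true.
(!x31) alone gives x31 = false.
(x32) alone gives x32 = true.
That conflicts with the unit clause (!x32).
Either choice for x11 ends in contradiction.
No assignment satisfies every clause.

No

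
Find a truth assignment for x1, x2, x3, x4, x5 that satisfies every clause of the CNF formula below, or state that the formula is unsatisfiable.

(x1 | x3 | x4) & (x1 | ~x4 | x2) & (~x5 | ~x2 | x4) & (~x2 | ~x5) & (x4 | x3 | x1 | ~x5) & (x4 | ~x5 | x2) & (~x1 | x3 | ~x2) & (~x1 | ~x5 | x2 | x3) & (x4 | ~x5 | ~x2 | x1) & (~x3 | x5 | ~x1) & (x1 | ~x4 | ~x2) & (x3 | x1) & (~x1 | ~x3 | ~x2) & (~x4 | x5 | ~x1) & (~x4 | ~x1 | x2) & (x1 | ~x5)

Case x2 = 0:
Case x1 = 0:
From the singleton clause (~x4), x4 = 0.
From the singleton clause (x3), x3 = 1.
From the singleton clause (~x5), x5 = 0.
Every clause now holds.

x1: 0,  x2: 0,  x3: 1,  x4: 0,  x5: 0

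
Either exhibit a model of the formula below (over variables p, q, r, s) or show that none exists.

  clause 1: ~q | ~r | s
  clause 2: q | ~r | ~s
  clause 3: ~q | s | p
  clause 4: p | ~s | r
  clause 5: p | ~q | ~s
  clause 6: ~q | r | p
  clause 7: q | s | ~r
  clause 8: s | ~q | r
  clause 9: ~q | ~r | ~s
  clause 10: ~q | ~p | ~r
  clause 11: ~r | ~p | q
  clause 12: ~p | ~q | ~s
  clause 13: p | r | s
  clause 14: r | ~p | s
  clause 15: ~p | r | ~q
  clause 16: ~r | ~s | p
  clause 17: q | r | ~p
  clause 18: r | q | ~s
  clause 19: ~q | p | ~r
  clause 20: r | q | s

UNSATISFIABLE

Branch on q: set q = 0.
Branch on r: set r = 0.
The clause (~p) is unit, so p = 0.
The clause (~s) is unit, so s = 0.
Now (s) is unsatisfied and unit — conflict.
Backtrack on r: now try r = 1.
The clause (~s) is unit, so s = 0.
Now (s) is unsatisfied and unit — conflict.
Neither r = 1 nor r = 0 works.
Backtrack on q: now try q = 1.
Branch on r: set r = 0.
The clause (p) is unit, so p = 1.
Now (~p) is unsatisfied and unit — conflict.
Backtrack on r: now try r = 1.
The clause (s) is unit, so s = 1.
Now (~s) is unsatisfied and unit — conflict.
Neither r = 1 nor r = 0 works.
Neither q = 1 nor q = 0 works.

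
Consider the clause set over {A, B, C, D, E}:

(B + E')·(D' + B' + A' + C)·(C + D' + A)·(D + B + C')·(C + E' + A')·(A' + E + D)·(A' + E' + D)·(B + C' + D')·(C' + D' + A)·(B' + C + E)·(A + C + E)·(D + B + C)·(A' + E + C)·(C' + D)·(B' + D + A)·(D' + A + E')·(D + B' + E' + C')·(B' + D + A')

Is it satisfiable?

Try B = 1.
Try C = 1.
The clause (D) is unit, so D = 1.
The clause (A) is unit, so A = 1.
All clauses hold; E can take either value.
A satisfying assignment: A ↦ 1,  B ↦ 1,  C ↦ 1,  D ↦ 1,  E ↦ 1.

Yes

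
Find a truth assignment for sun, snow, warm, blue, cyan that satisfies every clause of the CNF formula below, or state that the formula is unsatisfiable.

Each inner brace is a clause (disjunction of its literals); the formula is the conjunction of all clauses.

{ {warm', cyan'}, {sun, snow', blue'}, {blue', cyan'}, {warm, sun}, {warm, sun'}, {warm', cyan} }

UNSATISFIABLE

Suppose warm = 0.
Unit clause (sun) forces sun = 1.
That conflicts with the unit clause (sun').
So warm must be the other value — set warm = 1.
Unit clause (cyan') forces cyan = 0.
That conflicts with the unit clause (cyan).
Neither warm = 1 nor warm = 0 works.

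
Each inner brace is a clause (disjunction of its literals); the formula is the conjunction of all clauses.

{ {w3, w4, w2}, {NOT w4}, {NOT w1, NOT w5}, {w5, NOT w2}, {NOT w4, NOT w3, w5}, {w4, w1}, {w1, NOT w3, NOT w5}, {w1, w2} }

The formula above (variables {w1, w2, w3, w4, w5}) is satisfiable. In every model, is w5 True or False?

Suppose w5 = true.
The clause (NOT w4) is unit, so w4 = false.
The clause (NOT w1) is unit, so w1 = false.
But (w1) is also a unit clause — contradiction.
So every satisfying assignment has w5 = False.

False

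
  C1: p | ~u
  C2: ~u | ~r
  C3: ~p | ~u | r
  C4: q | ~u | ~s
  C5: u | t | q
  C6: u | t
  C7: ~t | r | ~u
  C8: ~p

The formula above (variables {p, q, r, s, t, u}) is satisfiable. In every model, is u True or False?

Suppose u = 1.
Unit clause (p) forces p = 1.
That conflicts with the unit clause (~p).
So every satisfying assignment has u = False.

False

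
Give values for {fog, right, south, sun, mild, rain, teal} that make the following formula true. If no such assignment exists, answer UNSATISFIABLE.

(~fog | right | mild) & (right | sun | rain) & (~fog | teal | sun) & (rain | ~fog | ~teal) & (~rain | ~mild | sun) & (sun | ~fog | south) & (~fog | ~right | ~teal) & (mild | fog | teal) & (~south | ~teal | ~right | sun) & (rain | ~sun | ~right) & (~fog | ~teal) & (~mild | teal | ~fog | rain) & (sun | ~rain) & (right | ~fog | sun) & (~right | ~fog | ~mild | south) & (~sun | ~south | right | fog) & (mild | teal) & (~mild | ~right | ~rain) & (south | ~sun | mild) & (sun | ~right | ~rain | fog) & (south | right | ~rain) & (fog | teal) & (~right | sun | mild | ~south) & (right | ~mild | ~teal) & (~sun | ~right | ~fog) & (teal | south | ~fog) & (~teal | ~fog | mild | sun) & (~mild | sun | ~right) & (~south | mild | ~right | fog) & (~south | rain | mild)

Try fog = 0.
The clause (teal) is unit, so teal = 1.
Try sun = 0.
The clause (~rain) is unit, so rain = 0.
The clause (right) is unit, so right = 1.
The clause (~south) is unit, so south = 0.
The clause (~mild) is unit, so mild = 0.
This assignment satisfies each clause.

fog ↦ 0; right ↦ 1; south ↦ 0; sun ↦ 0; mild ↦ 0; rain ↦ 0; teal ↦ 1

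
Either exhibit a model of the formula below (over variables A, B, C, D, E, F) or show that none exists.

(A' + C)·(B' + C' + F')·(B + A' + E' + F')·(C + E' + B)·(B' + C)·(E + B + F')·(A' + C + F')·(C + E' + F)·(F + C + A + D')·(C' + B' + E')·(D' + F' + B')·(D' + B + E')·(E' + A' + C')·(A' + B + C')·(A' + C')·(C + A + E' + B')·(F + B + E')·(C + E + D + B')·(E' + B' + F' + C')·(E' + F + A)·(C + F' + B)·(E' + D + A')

A=0; B=0; C=0; D=0; E=0; F=0

Case A = 0:
Case B = 0:
Case C = 0:
(E') alone gives E = 0.
(F') alone gives F = 0.
(D') alone gives D = 0.
All clauses are satisfied.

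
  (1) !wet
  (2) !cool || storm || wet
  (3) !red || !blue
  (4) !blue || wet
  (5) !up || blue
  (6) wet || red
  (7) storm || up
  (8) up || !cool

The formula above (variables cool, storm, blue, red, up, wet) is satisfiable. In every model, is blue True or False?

Suppose blue = true.
Unit clause (!wet) forces wet = false.
But (wet) is also a unit clause — contradiction.
So every satisfying assignment has blue = False.

False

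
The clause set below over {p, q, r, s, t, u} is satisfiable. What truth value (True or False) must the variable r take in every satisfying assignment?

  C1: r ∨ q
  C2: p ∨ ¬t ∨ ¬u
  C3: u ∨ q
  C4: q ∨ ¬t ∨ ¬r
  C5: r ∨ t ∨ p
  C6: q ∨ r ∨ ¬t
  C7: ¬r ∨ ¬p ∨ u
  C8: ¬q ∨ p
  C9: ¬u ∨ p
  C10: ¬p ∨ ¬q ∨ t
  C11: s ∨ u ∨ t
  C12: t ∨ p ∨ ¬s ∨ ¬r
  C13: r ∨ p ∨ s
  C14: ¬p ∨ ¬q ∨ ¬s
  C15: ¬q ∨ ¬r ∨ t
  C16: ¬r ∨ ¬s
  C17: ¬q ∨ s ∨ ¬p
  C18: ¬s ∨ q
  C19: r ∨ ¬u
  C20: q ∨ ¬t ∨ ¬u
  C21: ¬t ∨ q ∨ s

True

Suppose r = False.
(q) alone gives q = True.
(p) alone gives p = True.
(t) alone gives t = True.
(¬s) alone gives s = False.
That conflicts with the unit clause (s).
So every satisfying assignment has r = True.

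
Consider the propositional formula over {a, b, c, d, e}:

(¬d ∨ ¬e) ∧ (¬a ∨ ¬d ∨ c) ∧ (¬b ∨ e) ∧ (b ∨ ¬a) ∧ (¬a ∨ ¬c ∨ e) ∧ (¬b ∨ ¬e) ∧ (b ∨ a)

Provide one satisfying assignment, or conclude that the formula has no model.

Suppose d = False.
Suppose b = False.
The clause (¬a) is unit, so a = False.
That conflicts with the unit clause (a).
So b must be the other value — set b = True.
The clause (e) is unit, so e = True.
That conflicts with the unit clause (¬e).
Both values of b lead to a conflict.
So d must be the other value — set d = True.
The clause (¬e) is unit, so e = False.
The clause (¬b) is unit, so b = False.
The clause (¬a) is unit, so a = False.
That conflicts with the unit clause (a).
Both values of d lead to a conflict.

UNSATISFIABLE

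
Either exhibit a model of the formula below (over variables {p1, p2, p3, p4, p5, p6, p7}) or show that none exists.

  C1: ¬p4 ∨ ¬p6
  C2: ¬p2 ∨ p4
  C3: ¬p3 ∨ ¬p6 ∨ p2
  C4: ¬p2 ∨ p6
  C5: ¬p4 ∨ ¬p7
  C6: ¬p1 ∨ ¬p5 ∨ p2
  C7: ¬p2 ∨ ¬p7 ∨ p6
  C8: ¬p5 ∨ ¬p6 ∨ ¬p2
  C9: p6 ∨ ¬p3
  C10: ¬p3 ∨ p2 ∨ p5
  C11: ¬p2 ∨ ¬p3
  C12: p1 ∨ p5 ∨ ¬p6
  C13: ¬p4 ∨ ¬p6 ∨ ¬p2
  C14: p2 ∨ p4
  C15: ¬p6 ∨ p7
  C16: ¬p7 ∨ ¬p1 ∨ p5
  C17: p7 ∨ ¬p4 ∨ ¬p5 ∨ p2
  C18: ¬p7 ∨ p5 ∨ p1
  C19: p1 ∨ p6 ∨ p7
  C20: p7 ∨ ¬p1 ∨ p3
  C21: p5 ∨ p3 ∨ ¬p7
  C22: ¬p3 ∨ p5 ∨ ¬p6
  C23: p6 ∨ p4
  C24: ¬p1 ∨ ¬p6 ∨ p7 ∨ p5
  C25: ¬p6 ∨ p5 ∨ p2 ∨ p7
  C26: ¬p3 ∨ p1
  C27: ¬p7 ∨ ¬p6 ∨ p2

Suppose p4 = False.
From the singleton clause (¬p2), p2 = False.
Now (p2) is unsatisfied and unit — conflict.
Backtrack on p4: now try p4 = True.
From the singleton clause (¬p6), p6 = False.
From the singleton clause (¬p2), p2 = False.
From the singleton clause (¬p7), p7 = False.
From the singleton clause (¬p3), p3 = False.
From the singleton clause (¬p5), p5 = False.
From the singleton clause (p1), p1 = True.
Now (¬p1) is unsatisfied and unit — conflict.
Neither p4 = True nor p4 = False works.

UNSATISFIABLE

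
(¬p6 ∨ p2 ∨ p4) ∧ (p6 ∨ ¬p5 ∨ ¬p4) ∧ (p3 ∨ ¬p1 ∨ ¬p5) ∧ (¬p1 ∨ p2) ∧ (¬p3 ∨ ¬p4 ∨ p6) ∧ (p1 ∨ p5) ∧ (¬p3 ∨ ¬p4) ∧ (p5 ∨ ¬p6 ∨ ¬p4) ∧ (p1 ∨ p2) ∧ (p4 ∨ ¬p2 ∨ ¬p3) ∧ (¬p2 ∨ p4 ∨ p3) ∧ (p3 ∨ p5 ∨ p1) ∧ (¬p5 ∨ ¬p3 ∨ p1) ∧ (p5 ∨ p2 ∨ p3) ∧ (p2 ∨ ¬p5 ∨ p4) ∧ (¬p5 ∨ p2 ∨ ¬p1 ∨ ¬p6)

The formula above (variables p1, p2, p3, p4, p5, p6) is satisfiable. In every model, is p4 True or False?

Suppose p4 = False.
Suppose p6 = False.
Suppose p1 = False.
From the singleton clause (p5), p5 = True.
From the singleton clause (p2), p2 = True.
From the singleton clause (¬p3), p3 = False.
But (p3) is also a unit clause — contradiction.
Undo p1 and try p1 = True.
From the singleton clause (p2), p2 = True.
From the singleton clause (¬p3), p3 = False.
But (p3) is also a unit clause — contradiction.
Both values of p1 lead to a conflict.
Undo p6 and try p6 = True.
From the singleton clause (p2), p2 = True.
From the singleton clause (¬p3), p3 = False.
But (p3) is also a unit clause — contradiction.
Both values of p6 lead to a conflict.
So every satisfying assignment has p4 = True.

True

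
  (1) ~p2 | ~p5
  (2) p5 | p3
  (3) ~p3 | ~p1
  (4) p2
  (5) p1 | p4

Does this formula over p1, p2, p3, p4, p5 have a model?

Satisfiable

The clause (p2) is unit, so p2 = 1.
The clause (~p5) is unit, so p5 = 0.
The clause (p3) is unit, so p3 = 1.
The clause (~p1) is unit, so p1 = 0.
The clause (p4) is unit, so p4 = 1.
Every clause now holds.
A satisfying assignment: p1: 0,  p2: 1,  p3: 1,  p4: 1,  p5: 0.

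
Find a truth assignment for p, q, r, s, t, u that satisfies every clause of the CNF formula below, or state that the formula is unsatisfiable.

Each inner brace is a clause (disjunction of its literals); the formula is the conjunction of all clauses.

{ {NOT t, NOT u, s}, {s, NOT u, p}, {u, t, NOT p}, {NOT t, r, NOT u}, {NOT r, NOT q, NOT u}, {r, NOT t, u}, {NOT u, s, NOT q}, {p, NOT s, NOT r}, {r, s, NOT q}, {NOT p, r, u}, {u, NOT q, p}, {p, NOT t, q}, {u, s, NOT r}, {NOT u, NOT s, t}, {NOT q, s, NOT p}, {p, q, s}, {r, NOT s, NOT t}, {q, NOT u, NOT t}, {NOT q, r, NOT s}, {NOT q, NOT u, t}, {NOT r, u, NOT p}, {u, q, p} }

p ↦ true,  q ↦ false,  r ↦ false,  s ↦ false,  t ↦ false,  u ↦ true

Case t = false:
Case u = true:
Unit clause (NOT s) forces s = false.
Unit clause (p) forces p = true.
Unit clause (NOT q) forces q = false.
All clauses hold; r can take either value.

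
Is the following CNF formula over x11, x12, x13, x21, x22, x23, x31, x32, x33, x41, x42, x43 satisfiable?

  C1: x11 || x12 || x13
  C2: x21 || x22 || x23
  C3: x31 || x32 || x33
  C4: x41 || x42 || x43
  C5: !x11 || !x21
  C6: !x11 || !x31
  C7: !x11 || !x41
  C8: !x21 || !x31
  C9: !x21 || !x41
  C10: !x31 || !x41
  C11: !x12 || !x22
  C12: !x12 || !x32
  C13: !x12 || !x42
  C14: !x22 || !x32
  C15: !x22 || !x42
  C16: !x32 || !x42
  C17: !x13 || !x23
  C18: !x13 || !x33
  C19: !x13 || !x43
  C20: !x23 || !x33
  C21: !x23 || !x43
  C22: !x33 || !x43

Try x11 = false.
Try x12 = true.
(!x22) alone gives x22 = false.
(!x32) alone gives x32 = false.
(!x42) alone gives x42 = false.
Try x21 = true.
(!x31) alone gives x31 = false.
(x33) alone gives x33 = true.
(!x41) alone gives x41 = false.
(x43) alone gives x43 = true.
But (!x43) is also a unit clause — contradiction.
Backtrack on x21: now try x21 = false.
(x23) alone gives x23 = true.
(!x13) alone gives x13 = false.
(!x33) alone gives x33 = false.
(x31) alone gives x31 = true.
(!x41) alone gives x41 = false.
(x43) alone gives x43 = true.
But (!x43) is also a unit clause — contradiction.
Either choice for x21 ends in contradiction.
Backtrack on x12: now try x12 = false.
(x13) alone gives x13 = true.
(!x23) alone gives x23 = false.
(!x33) alone gives x33 = false.
(!x43) alone gives x43 = false.
Try x21 = true.
(!x31) alone gives x31 = false.
(x32) alone gives x32 = true.
(!x41) alone gives x41 = false.
(x42) alone gives x42 = true.
But (!x42) is also a unit clause — contradiction.
Backtrack on x21: now try x21 = false.
(x22) alone gives x22 = true.
(!x32) alone gives x32 = false.
(x31) alone gives x31 = true.
(!x41) alone gives x41 = false.
(x42) alone gives x42 = true.
But (!x42) is also a unit clause — contradiction.
Either choice for x21 ends in contradiction.
Either choice for x12 ends in contradiction.
Backtrack on x11: now try x11 = true.
(!x21) alone gives x21 = false.
(!x31) alone gives x31 = false.
(!x41) alone gives x41 = false.
Try x22 = true.
(!x12) alone gives x12 = false.
(!x32) alone gives x32 = false.
(x33) alone gives x33 = true.
(!x42) alone gives x42 = false.
(x43) alone gives x43 = true.
But (!x43) is also a unit clause — contradiction.
Backtrack on x22: now try x22 = false.
(x23) alone gives x23 = true.
(!x13) alone gives x13 = false.
(!x33) alone gives x33 = false.
(x32) alone gives x32 = true.
(!x12) alone gives x12 = false.
(!x42) alone gives x42 = false.
(x43) alone gives x43 = true.
But (!x43) is also a unit clause — contradiction.
Either choice for x22 ends in contradiction.
Either choice for x11 ends in contradiction.
No assignment satisfies every clause.

Unsatisfiable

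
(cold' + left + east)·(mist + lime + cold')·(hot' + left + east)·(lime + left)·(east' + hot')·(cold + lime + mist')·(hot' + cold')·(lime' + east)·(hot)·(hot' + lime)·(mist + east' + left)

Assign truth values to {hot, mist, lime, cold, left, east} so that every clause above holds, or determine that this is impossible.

The clause (hot) is unit, so hot = 1.
The clause (east') is unit, so east = 0.
The clause (left) is unit, so left = 1.
The clause (cold') is unit, so cold = 0.
The clause (lime') is unit, so lime = 0.
But (lime) is also a unit clause — contradiction.

UNSATISFIABLE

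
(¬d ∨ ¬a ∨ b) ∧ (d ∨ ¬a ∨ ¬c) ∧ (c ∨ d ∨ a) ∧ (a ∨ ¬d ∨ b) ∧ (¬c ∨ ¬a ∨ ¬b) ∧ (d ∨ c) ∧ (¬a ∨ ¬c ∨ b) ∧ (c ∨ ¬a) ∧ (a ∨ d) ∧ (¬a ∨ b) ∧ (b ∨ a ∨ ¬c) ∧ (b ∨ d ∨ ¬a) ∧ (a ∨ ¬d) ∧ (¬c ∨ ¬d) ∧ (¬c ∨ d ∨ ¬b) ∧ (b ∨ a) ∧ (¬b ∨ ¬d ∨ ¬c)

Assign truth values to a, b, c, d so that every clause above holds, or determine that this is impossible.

UNSATISFIABLE

Branch on d: set d = True.
The clause (a) is unit, so a = True.
The clause (b) is unit, so b = True.
The clause (¬c) is unit, so c = False.
That conflicts with the unit clause (c).
So d must be the other value — set d = False.
The clause (c) is unit, so c = True.
The clause (¬a) is unit, so a = False.
That conflicts with the unit clause (a).
Neither d = True nor d = False works.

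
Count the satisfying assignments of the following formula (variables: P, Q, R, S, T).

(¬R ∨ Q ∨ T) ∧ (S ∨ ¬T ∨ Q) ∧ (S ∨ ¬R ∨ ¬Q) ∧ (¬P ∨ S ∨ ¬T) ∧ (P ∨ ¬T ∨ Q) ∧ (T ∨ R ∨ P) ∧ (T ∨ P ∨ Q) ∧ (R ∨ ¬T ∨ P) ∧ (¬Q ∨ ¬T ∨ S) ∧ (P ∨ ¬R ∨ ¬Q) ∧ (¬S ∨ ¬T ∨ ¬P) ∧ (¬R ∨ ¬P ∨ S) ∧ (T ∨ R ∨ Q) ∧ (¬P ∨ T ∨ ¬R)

2

There are 2^5 = 32 truth assignments over (P, Q, R, S, T).
Split on P. With P = True, the clauses containing P are satisfied and ¬P drops from the rest; 2 of the 2^4 = 16 assignments to the other variables satisfy what remains.
With P = False, by the same count on the reduced clause set, 0 assignments work.
Total: 2 + 0 = 2.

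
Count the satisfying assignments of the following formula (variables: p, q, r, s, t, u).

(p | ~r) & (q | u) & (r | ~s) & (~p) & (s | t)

There are 2^6 = 64 truth assignments over (p, q, r, s, t, u).
Split on s. With s = 1, the clauses containing s are satisfied and ~s drops from the rest; 0 of the 2^5 = 32 assignments to the other variables satisfy what remains.
With s = 0, by the same count on the reduced clause set, 3 assignments work.
(One model: p=F, q=F, r=F, s=F, t=T, u=T.)
Total: 0 + 3 = 3.

3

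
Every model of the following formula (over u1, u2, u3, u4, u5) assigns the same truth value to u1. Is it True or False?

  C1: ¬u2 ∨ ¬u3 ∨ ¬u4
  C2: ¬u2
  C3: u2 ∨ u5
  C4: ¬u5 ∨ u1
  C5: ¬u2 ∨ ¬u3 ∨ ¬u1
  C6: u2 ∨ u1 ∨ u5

Suppose u1 = False.
From the singleton clause (¬u2), u2 = False.
From the singleton clause (u5), u5 = True.
Now (¬u5) is unsatisfied and unit — conflict.
So every satisfying assignment has u1 = True.

True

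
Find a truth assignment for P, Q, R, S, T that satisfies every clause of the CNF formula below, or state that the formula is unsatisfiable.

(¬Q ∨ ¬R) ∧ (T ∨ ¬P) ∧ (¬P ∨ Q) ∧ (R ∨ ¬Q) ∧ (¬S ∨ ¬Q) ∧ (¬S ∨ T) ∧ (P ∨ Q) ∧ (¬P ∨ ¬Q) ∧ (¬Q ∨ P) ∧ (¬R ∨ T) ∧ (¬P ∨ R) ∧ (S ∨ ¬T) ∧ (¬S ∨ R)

UNSATISFIABLE

Try Q = False.
(¬P) alone gives P = False.
Now (P) is unsatisfied and unit — conflict.
Undo Q and try Q = True.
(¬R) alone gives R = False.
Now (R) is unsatisfied and unit — conflict.
Either choice for Q ends in contradiction.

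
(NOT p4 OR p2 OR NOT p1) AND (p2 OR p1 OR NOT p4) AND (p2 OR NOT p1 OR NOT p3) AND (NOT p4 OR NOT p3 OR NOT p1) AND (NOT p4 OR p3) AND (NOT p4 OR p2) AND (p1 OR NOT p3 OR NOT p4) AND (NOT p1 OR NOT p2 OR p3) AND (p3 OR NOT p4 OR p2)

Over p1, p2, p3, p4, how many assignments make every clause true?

There are 2^4 = 16 truth assignments over (p1, p2, p3, p4).
Check each against the 9 clauses (columns in the order p1, p2, p3, p4):
  F F F F  ✓ satisfies all
  F F F T  ✗ fails (p2 OR p1 OR NOT p4)
  F F T F  ✓ satisfies all
  F F T T  ✗ fails (p2 OR p1 OR NOT p4)
  F T F F  ✓ satisfies all
  F T F T  ✗ fails (NOT p4 OR p3)
  F T T F  ✓ satisfies all
  F T T T  ✗ fails (p1 OR NOT p3 OR NOT p4)
  T F F F  ✓ satisfies all
  T F F T  ✗ fails (NOT p4 OR p2 OR NOT p1)
  T F T F  ✗ fails (p2 OR NOT p1 OR NOT p3)
  T F T T  ✗ fails (NOT p4 OR p2 OR NOT p1)
  T T F F  ✗ fails (NOT p1 OR NOT p2 OR p3)
  T T F T  ✗ fails (NOT p4 OR p3)
  T T T F  ✓ satisfies all
  T T T T  ✗ fails (NOT p4 OR NOT p3 OR NOT p1)
6 of the 16 rows are models.

6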